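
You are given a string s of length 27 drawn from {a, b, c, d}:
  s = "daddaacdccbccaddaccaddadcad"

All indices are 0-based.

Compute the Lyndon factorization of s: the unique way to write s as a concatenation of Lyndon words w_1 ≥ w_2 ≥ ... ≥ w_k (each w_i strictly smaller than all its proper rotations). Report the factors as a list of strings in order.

["d", "add", "aacdccbccaddaccaddadcad"]

emit factor 1: 'd' (i=0, period=1)
emit factor 2: 'add' (i=1, period=3)
emit factor 3: 'aacdccbccaddaccaddadcad' (i=4, period=23)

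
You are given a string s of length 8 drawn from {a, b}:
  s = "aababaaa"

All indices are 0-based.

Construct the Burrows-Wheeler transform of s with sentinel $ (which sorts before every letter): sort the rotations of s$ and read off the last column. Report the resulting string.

rank  rotation   last
    0  $aababaaa  a
    1  a$aababaa  a
    2  aa$aababa  a
    3  aaa$aabab  b
    4  aababaaa$  $
    5  abaaa$aab  b
    6  ababaaa$a  a
    7  baaa$aaba  a
    8  babaaa$aa  a

aaab$baaa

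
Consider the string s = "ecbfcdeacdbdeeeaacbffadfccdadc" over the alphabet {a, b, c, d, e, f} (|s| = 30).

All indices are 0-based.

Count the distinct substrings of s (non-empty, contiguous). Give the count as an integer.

430

rank→(start, suffix):
  0 → (15, 'aacbffadfccdadc')
  1 → (16, 'acbffadfccdadc')
  2 → (7, 'acdbdeeeaacbffadfccdadc')
  3 → (27, 'adc')
  4 → (21, 'adfccdadc')
  5 → (10, 'bdeeeaacbffadfccdadc')
  6 → (2, 'bfcdeacdbdeeeaacbffadfccdadc')
  7 → (18, 'bffadfccdadc')
  8 → (29, 'c')
  9 → (1, 'cbfcdeacdbdeeeaacbffadfccdadc')
  10 → (17, 'cbffadfccdadc')
  11 → (24, 'ccdadc')
  12 → (25, 'cdadc')
  13 → (8, 'cdbdeeeaacbffadfccdadc')
  14 → (4, 'cdeacdbdeeeaacbffadfccdadc')
  15 → (26, 'dadc')
  16 → (9, 'dbdeeeaacbffadfccdadc')
  17 → (28, 'dc')
  18 → (5, 'deacdbdeeeaacbffadfccdadc')
  19 → (11, 'deeeaacbffadfccdadc')
  20 → (22, 'dfccdadc')
  21 → (14, 'eaacbffadfccdadc')
  22 → (6, 'eacdbdeeeaacbffadfccdadc')
  23 → (0, 'ecbfcdeacdbdeeeaacbffadfccdadc')
  24 → (13, 'eeaacbffadfccdadc')
  25 → (12, 'eeeaacbffadfccdadc')
  26 → (20, 'fadfccdadc')
  27 → (23, 'fccdadc')
  28 → (3, 'fcdeacdbdeeeaacbffadfccdadc')
  29 → (19, 'ffadfccdadc')

SA = [15, 16, 7, 27, 21, 10, 2, 18, 29, 1, 17, 24, 25, 8, 4, 26, 9, 28, 5, 11, 22, 14, 6, 0, 13, 12, 20, 23, 3, 19]
i: (SA[i-1],SA[i]) lcp shared
  1: (15,16) 1 'a'
  2: (16,7) 2 'ac'
  3: (7,27) 1 'a'
  4: (27,21) 2 'ad'
  5: (21,10) 0 ''
  6: (10,2) 1 'b'
  7: (2,18) 2 'bf'
  8: (18,29) 0 ''
  9: (29,1) 1 'c'
  10: (1,17) 3 'cbf'
  11: (17,24) 1 'c'
  12: (24,25) 1 'c'
  13: (25,8) 2 'cd'
  14: (8,4) 2 'cd'
  15: (4,26) 0 ''
  16: (26,9) 1 'd'
  17: (9,28) 1 'd'
  18: (28,5) 1 'd'
  19: (5,11) 2 'de'
  20: (11,22) 1 'd'
  21: (22,14) 0 ''
  22: (14,6) 2 'ea'
  23: (6,0) 1 'e'
  24: (0,13) 1 'e'
  25: (13,12) 2 'ee'
  26: (12,20) 0 ''
  27: (20,23) 1 'f'
  28: (23,3) 2 'fc'
  29: (3,19) 1 'f'

n(n+1)/2 = 30·31/2 = 465
Σ LCP = 0 + 1 + 2 + 1 + 2 + 0 + 1 + 2 + 0 + 1 + 3 + 1 + 1 + 2 + 2 + 0 + 1 + 1 + 1 + 2 + 1 + 0 + 2 + 1 + 1 + 2 + 0 + 1 + 2 + 1 = 35
distinct = 465 − 35 = 430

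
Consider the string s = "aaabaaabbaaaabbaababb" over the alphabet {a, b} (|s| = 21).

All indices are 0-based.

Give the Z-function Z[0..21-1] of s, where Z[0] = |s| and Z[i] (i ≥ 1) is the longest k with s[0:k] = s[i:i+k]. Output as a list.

Z[0]=21
i=1: outside box; Z[1]=2 grow→box=[1,3)
i=2: min(r-i=1, Z[1]=2)=1; Z[2]=1
i=3: outside box; Z[3]=0
i=4: outside box; Z[4]=4 grow→box=[4,8)
i=5: min(r-i=3, Z[1]=2)=2; Z[5]=2
i=6: min(r-i=2, Z[2]=1)=1; Z[6]=1
i=7: min(r-i=1, Z[3]=0)=0; Z[7]=0
i=8: outside box; Z[8]=0
i=9: outside box; Z[9]=3 grow→box=[9,12)
i=10: min(r-i=2, Z[1]=2)=2; Z[10]=4 grow→box=[10,14)
i=11: min(r-i=3, Z[1]=2)=2; Z[11]=2
i=12: min(r-i=2, Z[2]=1)=1; Z[12]=1
i=13: min(r-i=1, Z[3]=0)=0; Z[13]=0
i=14: outside box; Z[14]=0
i=15: outside box; Z[15]=2 grow→box=[15,17)
i=16: min(r-i=1, Z[1]=2)=1; Z[16]=1
i=17: outside box; Z[17]=0
i=18: outside box; Z[18]=1 grow→box=[18,19)
i=19: outside box; Z[19]=0
i=20: outside box; Z[20]=0

[21, 2, 1, 0, 4, 2, 1, 0, 0, 3, 4, 2, 1, 0, 0, 2, 1, 0, 1, 0, 0]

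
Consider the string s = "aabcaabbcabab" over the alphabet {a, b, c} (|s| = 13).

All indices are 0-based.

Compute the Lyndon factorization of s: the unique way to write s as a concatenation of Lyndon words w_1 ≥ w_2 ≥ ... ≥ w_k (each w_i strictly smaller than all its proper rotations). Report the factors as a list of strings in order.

emit factor 1: 'aabc' (i=0, period=4)
emit factor 2: 'aabbcabab' (i=4, period=9)

["aabc", "aabbcabab"]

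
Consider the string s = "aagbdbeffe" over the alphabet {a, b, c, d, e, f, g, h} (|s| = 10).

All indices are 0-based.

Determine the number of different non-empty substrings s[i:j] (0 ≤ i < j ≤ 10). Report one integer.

rank | idx | suffix
   0 |   0 | aagbdbeffe
   1 |   1 | agbdbeffe
   2 |   3 | bdbeffe
   3 |   5 | beffe
   4 |   4 | dbeffe
   5 |   9 | e
   6 |   6 | effe
   7 |   8 | fe
   8 |   7 | ffe
   9 |   2 | gbdbeffe

SA = [0, 1, 3, 5, 4, 9, 6, 8, 7, 2]
rank  pair      lcp
   1  s[0:],s[1:]  1  'a'
   2  s[1:],s[3:]  0  ''
   3  s[3:],s[5:]  1  'b'
   4  s[5:],s[4:]  0  ''
   5  s[4:],s[9:]  0  ''
   6  s[9:],s[6:]  1  'e'
   7  s[6:],s[8:]  0  ''
   8  s[8:],s[7:]  1  'f'
   9  s[7:],s[2:]  0  ''

n(n+1)/2 = 10·11/2 = 55
Σ LCP = 0 + 1 + 0 + 1 + 0 + 0 + 1 + 0 + 1 + 0 = 4
distinct = 55 − 4 = 51

51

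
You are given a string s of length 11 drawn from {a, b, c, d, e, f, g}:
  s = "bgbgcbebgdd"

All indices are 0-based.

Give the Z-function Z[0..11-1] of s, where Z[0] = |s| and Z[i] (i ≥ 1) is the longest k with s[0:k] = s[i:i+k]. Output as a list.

Z[0]=11
i=1: outside box; Z[1]=0
i=2: outside box; Z[2]=2 scan→box=[2,4)
i=3: min(r-i=1, Z[1]=0)=0; Z[3]=0
i=4: outside box; Z[4]=0
i=5: outside box; Z[5]=1 scan→box=[5,6)
i=6: outside box; Z[6]=0
i=7: outside box; Z[7]=2 scan→box=[7,9)
i=8: min(r-i=1, Z[1]=0)=0; Z[8]=0
i=9: outside box; Z[9]=0
i=10: outside box; Z[10]=0

[11, 0, 2, 0, 0, 1, 0, 2, 0, 0, 0]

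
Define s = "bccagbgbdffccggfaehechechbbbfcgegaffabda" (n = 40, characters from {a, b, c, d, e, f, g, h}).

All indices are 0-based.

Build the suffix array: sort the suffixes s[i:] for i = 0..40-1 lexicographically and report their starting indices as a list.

rank | idx | suffix
   0 |  39 | a
   1 |  36 | abda
   2 |  16 | aehechechbbbfcgegaffabda
   3 |  33 | affabda
   4 |   3 | agbgbdffccggfaehechechbbbfcgegaffabda
   5 |  25 | bbbfcgegaffabda
   6 |  26 | bbfcgegaffabda
   7 |   0 | bccagbgbdffccggfaehechechbbbfcgegaffabda
   8 |  37 | bda
   9 |   7 | bdffccggfaehechechbbbfcgegaffabda
  10 |  27 | bfcgegaffabda
  11 |   5 | bgbdffccggfaehechechbbbfcgegaffabda
  12 |   2 | cagbgbdffccggfaehechechbbbfcgegaffabda
  13 |   1 | ccagbgbdffccggfaehechechbbbfcgegaffabda
  14 |  11 | ccggfaehechechbbbfcgegaffabda
  15 |  29 | cgegaffabda
  16 |  12 | cggfaehechechbbbfcgegaffabda
  17 |  23 | chbbbfcgegaffabda
  18 |  20 | chechbbbfcgegaffabda
  19 |  38 | da
  20 |   8 | dffccggfaehechechbbbfcgegaffabda
  21 |  22 | echbbbfcgegaffabda
  22 |  19 | echechbbbfcgegaffabda
  23 |  31 | egaffabda
  24 |  17 | ehechechbbbfcgegaffabda
  25 |  35 | fabda
  26 |  15 | faehechechbbbfcgegaffabda
  27 |  10 | fccggfaehechechbbbfcgegaffabda
  28 |  28 | fcgegaffabda
  29 |  34 | ffabda
  30 |   9 | ffccggfaehechechbbbfcgegaffabda
  31 |  32 | gaffabda
  32 |   6 | gbdffccggfaehechechbbbfcgegaffabda
  33 |   4 | gbgbdffccggfaehechechbbbfcgegaffabda
  34 |  30 | gegaffabda
  35 |  14 | gfaehechechbbbfcgegaffabda
  36 |  13 | ggfaehechechbbbfcgegaffabda
  37 |  24 | hbbbfcgegaffabda
  38 |  21 | hechbbbfcgegaffabda
  39 |  18 | hechechbbbfcgegaffabda

[39, 36, 16, 33, 3, 25, 26, 0, 37, 7, 27, 5, 2, 1, 11, 29, 12, 23, 20, 38, 8, 22, 19, 31, 17, 35, 15, 10, 28, 34, 9, 32, 6, 4, 30, 14, 13, 24, 21, 18]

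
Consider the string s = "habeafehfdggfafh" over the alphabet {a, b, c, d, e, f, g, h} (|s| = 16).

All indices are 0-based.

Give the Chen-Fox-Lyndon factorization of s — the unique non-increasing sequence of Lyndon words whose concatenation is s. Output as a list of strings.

["h", "abeafehfdggfafh"]

emit factor 1: 'h' (i=0, period=1)
emit factor 2: 'abeafehfdggfafh' (i=1, period=15)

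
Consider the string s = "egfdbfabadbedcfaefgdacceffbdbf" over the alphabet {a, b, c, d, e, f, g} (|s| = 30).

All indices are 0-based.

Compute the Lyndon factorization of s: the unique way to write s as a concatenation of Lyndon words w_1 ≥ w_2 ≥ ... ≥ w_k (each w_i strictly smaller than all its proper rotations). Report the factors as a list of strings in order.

emit factor 1: 'egf' (i=0, period=3)
emit factor 2: 'd' (i=3, period=1)
emit factor 3: 'bf' (i=4, period=2)
emit factor 4: 'abadbedcfaefgdacceffbdbf' (i=6, period=24)

["egf", "d", "bf", "abadbedcfaefgdacceffbdbf"]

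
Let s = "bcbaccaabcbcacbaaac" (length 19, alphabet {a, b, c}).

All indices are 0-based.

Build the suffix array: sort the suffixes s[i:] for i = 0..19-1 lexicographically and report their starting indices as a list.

sorted suffixes:
  #0 SA[0]=15  'aaac'
  #1 SA[1]=6  'aabcbcacbaaac'
  #2 SA[2]=16  'aac'
  #3 SA[3]=7  'abcbcacbaaac'
  #4 SA[4]=17  'ac'
  #5 SA[5]=12  'acbaaac'
  #6 SA[6]=3  'accaabcbcacbaaac'
  #7 SA[7]=14  'baaac'
  #8 SA[8]=2  'baccaabcbcacbaaac'
  #9 SA[9]=10  'bcacbaaac'
  #10 SA[10]=0  'bcbaccaabcbcacbaaac'
  #11 SA[11]=8  'bcbcacbaaac'
  #12 SA[12]=18  'c'
  #13 SA[13]=5  'caabcbcacbaaac'
  #14 SA[14]=11  'cacbaaac'
  #15 SA[15]=13  'cbaaac'
  #16 SA[16]=1  'cbaccaabcbcacbaaac'
  #17 SA[17]=9  'cbcacbaaac'
  #18 SA[18]=4  'ccaabcbcacbaaac'

[15, 6, 16, 7, 17, 12, 3, 14, 2, 10, 0, 8, 18, 5, 11, 13, 1, 9, 4]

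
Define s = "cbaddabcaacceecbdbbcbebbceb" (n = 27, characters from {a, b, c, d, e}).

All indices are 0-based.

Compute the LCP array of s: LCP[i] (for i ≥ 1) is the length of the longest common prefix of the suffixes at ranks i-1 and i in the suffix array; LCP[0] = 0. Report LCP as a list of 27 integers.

sorted suffixes:
  #0 SA[0]=8  'aacceecbdbbcbebbceb'
  #1 SA[1]=5  'abcaacceecbdbbcbebbceb'
  #2 SA[2]=9  'acceecbdbbcbebbceb'
  #3 SA[3]=2  'addabcaacceecbdbbcbebbceb'
  #4 SA[4]=26  'b'
  #5 SA[5]=1  'baddabcaacceecbdbbcbebbceb'
  #6 SA[6]=17  'bbcbebbceb'
  #7 SA[7]=22  'bbceb'
  #8 SA[8]=6  'bcaacceecbdbbcbebbceb'
  #9 SA[9]=18  'bcbebbceb'
  #10 SA[10]=23  'bceb'
  #11 SA[11]=15  'bdbbcbebbceb'
  #12 SA[12]=20  'bebbceb'
  #13 SA[13]=7  'caacceecbdbbcbebbceb'
  #14 SA[14]=0  'cbaddabcaacceecbdbbcbebbceb'
  #15 SA[15]=14  'cbdbbcbebbceb'
  #16 SA[16]=19  'cbebbceb'
  #17 SA[17]=10  'cceecbdbbcbebbceb'
  #18 SA[18]=24  'ceb'
  #19 SA[19]=11  'ceecbdbbcbebbceb'
  #20 SA[20]=4  'dabcaacceecbdbbcbebbceb'
  #21 SA[21]=16  'dbbcbebbceb'
  #22 SA[22]=3  'ddabcaacceecbdbbcbebbceb'
  #23 SA[23]=25  'eb'
  #24 SA[24]=21  'ebbceb'
  #25 SA[25]=13  'ecbdbbcbebbceb'
  #26 SA[26]=12  'eecbdbbcbebbceb'

SA = [8, 5, 9, 2, 26, 1, 17, 22, 6, 18, 23, 15, 20, 7, 0, 14, 19, 10, 24, 11, 4, 16, 3, 25, 21, 13, 12]
[i] adj suffixes → lcp
  [1] 8/5 → 1 ('a')
  [2] 5/9 → 1 ('a')
  [3] 9/2 → 1 ('a')
  [4] 2/26 → 0 ('')
  [5] 26/1 → 1 ('b')
  [6] 1/17 → 1 ('b')
  [7] 17/22 → 3 ('bbc')
  [8] 22/6 → 1 ('b')
  [9] 6/18 → 2 ('bc')
  [10] 18/23 → 2 ('bc')
  [11] 23/15 → 1 ('b')
  [12] 15/20 → 1 ('b')
  [13] 20/7 → 0 ('')
  [14] 7/0 → 1 ('c')
  [15] 0/14 → 2 ('cb')
  [16] 14/19 → 2 ('cb')
  [17] 19/10 → 1 ('c')
  [18] 10/24 → 1 ('c')
  [19] 24/11 → 2 ('ce')
  [20] 11/4 → 0 ('')
  [21] 4/16 → 1 ('d')
  [22] 16/3 → 1 ('d')
  [23] 3/25 → 0 ('')
  [24] 25/21 → 2 ('eb')
  [25] 21/13 → 1 ('e')
  [26] 13/12 → 1 ('e')

[0, 1, 1, 1, 0, 1, 1, 3, 1, 2, 2, 1, 1, 0, 1, 2, 2, 1, 1, 2, 0, 1, 1, 0, 2, 1, 1]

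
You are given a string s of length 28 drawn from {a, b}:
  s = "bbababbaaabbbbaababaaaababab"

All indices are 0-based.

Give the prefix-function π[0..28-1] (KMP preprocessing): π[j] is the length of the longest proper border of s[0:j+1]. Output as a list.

π[0] = 0
j=1 s[j]='b': π[1]=1 (border 'b')
j=2 s[j]='a': k: 1→0; π[2]=0 (border '')
j=3 s[j]='b': π[3]=1 (border 'b')
j=4 s[j]='a': k: 1→0; π[4]=0 (border '')
j=5 s[j]='b': π[5]=1 (border 'b')
j=6 s[j]='b': π[6]=2 (border 'bb')
j=7 s[j]='a': π[7]=3 (border 'bba')
j=8 s[j]='a': k: 3→0; π[8]=0 (border '')
j=9 s[j]='a': π[9]=0 (border '')
j=10 s[j]='b': π[10]=1 (border 'b')
j=11 s[j]='b': π[11]=2 (border 'bb')
j=12 s[j]='b': k: 2→1; π[12]=2 (border 'bb')
j=13 s[j]='b': k: 2→1; π[13]=2 (border 'bb')
j=14 s[j]='a': π[14]=3 (border 'bba')
j=15 s[j]='a': k: 3→0; π[15]=0 (border '')
j=16 s[j]='b': π[16]=1 (border 'b')
j=17 s[j]='a': k: 1→0; π[17]=0 (border '')
j=18 s[j]='b': π[18]=1 (border 'b')
j=19 s[j]='a': k: 1→0; π[19]=0 (border '')
j=20 s[j]='a': π[20]=0 (border '')
j=21 s[j]='a': π[21]=0 (border '')
j=22 s[j]='a': π[22]=0 (border '')
j=23 s[j]='b': π[23]=1 (border 'b')
j=24 s[j]='a': k: 1→0; π[24]=0 (border '')
j=25 s[j]='b': π[25]=1 (border 'b')
j=26 s[j]='a': k: 1→0; π[26]=0 (border '')
j=27 s[j]='b': π[27]=1 (border 'b')

[0, 1, 0, 1, 0, 1, 2, 3, 0, 0, 1, 2, 2, 2, 3, 0, 1, 0, 1, 0, 0, 0, 0, 1, 0, 1, 0, 1]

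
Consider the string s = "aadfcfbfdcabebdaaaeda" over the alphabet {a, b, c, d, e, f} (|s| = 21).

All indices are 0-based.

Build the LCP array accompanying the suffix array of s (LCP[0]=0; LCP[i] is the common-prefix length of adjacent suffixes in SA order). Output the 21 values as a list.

rank→(start, suffix):
  0 → (20, 'a')
  1 → (15, 'aaaeda')
  2 → (0, 'aadfcfbfdcabebdaaaeda')
  3 → (16, 'aaeda')
  4 → (10, 'abebdaaaeda')
  5 → (1, 'adfcfbfdcabebdaaaeda')
  6 → (17, 'aeda')
  7 → (13, 'bdaaaeda')
  8 → (11, 'bebdaaaeda')
  9 → (6, 'bfdcabebdaaaeda')
  10 → (9, 'cabebdaaaeda')
  11 → (4, 'cfbfdcabebdaaaeda')
  12 → (19, 'da')
  13 → (14, 'daaaeda')
  14 → (8, 'dcabebdaaaeda')
  15 → (2, 'dfcfbfdcabebdaaaeda')
  16 → (12, 'ebdaaaeda')
  17 → (18, 'eda')
  18 → (5, 'fbfdcabebdaaaeda')
  19 → (3, 'fcfbfdcabebdaaaeda')
  20 → (7, 'fdcabebdaaaeda')

SA = [20, 15, 0, 16, 10, 1, 17, 13, 11, 6, 9, 4, 19, 14, 8, 2, 12, 18, 5, 3, 7]
rank  pair      lcp
   1  s[20:],s[15:]  1  'a'
   2  s[15:],s[0:]  2  'aa'
   3  s[0:],s[16:]  2  'aa'
   4  s[16:],s[10:]  1  'a'
   5  s[10:],s[1:]  1  'a'
   6  s[1:],s[17:]  1  'a'
   7  s[17:],s[13:]  0  ''
   8  s[13:],s[11:]  1  'b'
   9  s[11:],s[6:]  1  'b'
  10  s[6:],s[9:]  0  ''
  11  s[9:],s[4:]  1  'c'
  12  s[4:],s[19:]  0  ''
  13  s[19:],s[14:]  2  'da'
  14  s[14:],s[8:]  1  'd'
  15  s[8:],s[2:]  1  'd'
  16  s[2:],s[12:]  0  ''
  17  s[12:],s[18:]  1  'e'
  18  s[18:],s[5:]  0  ''
  19  s[5:],s[3:]  1  'f'
  20  s[3:],s[7:]  1  'f'

[0, 1, 2, 2, 1, 1, 1, 0, 1, 1, 0, 1, 0, 2, 1, 1, 0, 1, 0, 1, 1]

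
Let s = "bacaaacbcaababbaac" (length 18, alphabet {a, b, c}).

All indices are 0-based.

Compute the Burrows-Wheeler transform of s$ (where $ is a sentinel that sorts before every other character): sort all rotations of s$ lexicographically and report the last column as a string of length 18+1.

rank  rotation             last
    0  $bacaaacbcaababbaac  c
    1  aaacbcaababbaac$bac  c
    2  aababbaac$bacaaacbc  c
    3  aac$bacaaacbcaababb  b
    4  aacbcaababbaac$baca  a
    5  ababbaac$bacaaacbca  a
    6  abbaac$bacaaacbcaab  b
    7  ac$bacaaacbcaababba  a
    8  acaaacbcaababbaac$b  b
    9  acbcaababbaac$bacaa  a
   10  baac$bacaaacbcaabab  b
   11  babbaac$bacaaacbcaa  a
   12  bacaaacbcaababbaac$  $
   13  bbaac$bacaaacbcaaba  a
   14  bcaababbaac$bacaaac  c
   15  c$bacaaacbcaababbaa  a
   16  caaacbcaababbaac$ba  a
   17  caababbaac$bacaaacb  b
   18  cbcaababbaac$bacaaa  a

cccbaabababa$acaaba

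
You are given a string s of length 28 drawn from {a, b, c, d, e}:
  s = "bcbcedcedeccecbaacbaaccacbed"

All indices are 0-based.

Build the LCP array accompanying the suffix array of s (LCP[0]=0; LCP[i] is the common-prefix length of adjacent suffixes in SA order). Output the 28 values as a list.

[0, 3, 1, 3, 2, 0, 4, 1, 2, 1, 0, 1, 5, 2, 2, 1, 2, 1, 2, 3, 0, 1, 1, 0, 2, 1, 2, 2]

rank→(start, suffix):
  0 → (15, 'aacbaaccacbed')
  1 → (19, 'aaccacbed')
  2 → (16, 'acbaaccacbed')
  3 → (23, 'acbed')
  4 → (20, 'accacbed')
  5 → (14, 'baacbaaccacbed')
  6 → (18, 'baaccacbed')
  7 → (0, 'bcbcedcedeccecbaacbaaccacbed')
  8 → (2, 'bcedcedeccecbaacbaaccacbed')
  9 → (25, 'bed')
  10 → (22, 'cacbed')
  11 → (13, 'cbaacbaaccacbed')
  12 → (17, 'cbaaccacbed')
  13 → (1, 'cbcedcedeccecbaacbaaccacbed')
  14 → (24, 'cbed')
  15 → (21, 'ccacbed')
  16 → (10, 'ccecbaacbaaccacbed')
  17 → (11, 'cecbaacbaaccacbed')
  18 → (3, 'cedcedeccecbaacbaaccacbed')
  19 → (6, 'cedeccecbaacbaaccacbed')
  20 → (27, 'd')
  21 → (5, 'dcedeccecbaacbaaccacbed')
  22 → (8, 'deccecbaacbaaccacbed')
  23 → (12, 'ecbaacbaaccacbed')
  24 → (9, 'eccecbaacbaaccacbed')
  25 → (26, 'ed')
  26 → (4, 'edcedeccecbaacbaaccacbed')
  27 → (7, 'edeccecbaacbaaccacbed')

SA = [15, 19, 16, 23, 20, 14, 18, 0, 2, 25, 22, 13, 17, 1, 24, 21, 10, 11, 3, 6, 27, 5, 8, 12, 9, 26, 4, 7]
i: (SA[i-1],SA[i]) lcp shared
  1: (15,19) 3 'aac'
  2: (19,16) 1 'a'
  3: (16,23) 3 'acb'
  4: (23,20) 2 'ac'
  5: (20,14) 0 ''
  6: (14,18) 4 'baac'
  7: (18,0) 1 'b'
  8: (0,2) 2 'bc'
  9: (2,25) 1 'b'
  10: (25,22) 0 ''
  11: (22,13) 1 'c'
  12: (13,17) 5 'cbaac'
  13: (17,1) 2 'cb'
  14: (1,24) 2 'cb'
  15: (24,21) 1 'c'
  16: (21,10) 2 'cc'
  17: (10,11) 1 'c'
  18: (11,3) 2 'ce'
  19: (3,6) 3 'ced'
  20: (6,27) 0 ''
  21: (27,5) 1 'd'
  22: (5,8) 1 'd'
  23: (8,12) 0 ''
  24: (12,9) 2 'ec'
  25: (9,26) 1 'e'
  26: (26,4) 2 'ed'
  27: (4,7) 2 'ed'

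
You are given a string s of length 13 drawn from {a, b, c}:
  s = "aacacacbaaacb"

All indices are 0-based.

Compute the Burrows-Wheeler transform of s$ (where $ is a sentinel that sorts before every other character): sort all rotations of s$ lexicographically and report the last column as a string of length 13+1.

rank  rotation        last
    0  $aacacacbaaacb  b
    1  aaacb$aacacacb  b
    2  aacacacbaaacb$  $
    3  aacb$aacacacba  a
    4  acacacbaaacb$a  a
    5  acacbaaacb$aac  c
    6  acb$aacacacbaa  a
    7  acbaaacb$aacac  c
    8  b$aacacacbaaac  c
    9  baaacb$aacacac  c
   10  cacacbaaacb$aa  a
   11  cacbaaacb$aaca  a
   12  cb$aacacacbaaa  a
   13  cbaaacb$aacaca  a

bb$aacacccaaaa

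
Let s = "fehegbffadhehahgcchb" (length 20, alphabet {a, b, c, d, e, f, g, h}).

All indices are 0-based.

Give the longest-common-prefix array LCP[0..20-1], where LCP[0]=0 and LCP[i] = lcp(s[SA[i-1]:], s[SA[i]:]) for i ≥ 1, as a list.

[0, 1, 0, 1, 0, 1, 0, 0, 1, 2, 0, 1, 1, 0, 1, 0, 1, 1, 2, 1]

rank→(start, suffix):
  0 → (8, 'adhehahgcchb')
  1 → (13, 'ahgcchb')
  2 → (19, 'b')
  3 → (5, 'bffadhehahgcchb')
  4 → (16, 'cchb')
  5 → (17, 'chb')
  6 → (9, 'dhehahgcchb')
  7 → (3, 'egbffadhehahgcchb')
  8 → (11, 'ehahgcchb')
  9 → (1, 'ehegbffadhehahgcchb')
  10 → (7, 'fadhehahgcchb')
  11 → (0, 'fehegbffadhehahgcchb')
  12 → (6, 'ffadhehahgcchb')
  13 → (4, 'gbffadhehahgcchb')
  14 → (15, 'gcchb')
  15 → (12, 'hahgcchb')
  16 → (18, 'hb')
  17 → (2, 'hegbffadhehahgcchb')
  18 → (10, 'hehahgcchb')
  19 → (14, 'hgcchb')

SA = [8, 13, 19, 5, 16, 17, 9, 3, 11, 1, 7, 0, 6, 4, 15, 12, 18, 2, 10, 14]
rank  pair      lcp
   1  s[8:],s[13:]  1  'a'
   2  s[13:],s[19:]  0  ''
   3  s[19:],s[5:]  1  'b'
   4  s[5:],s[16:]  0  ''
   5  s[16:],s[17:]  1  'c'
   6  s[17:],s[9:]  0  ''
   7  s[9:],s[3:]  0  ''
   8  s[3:],s[11:]  1  'e'
   9  s[11:],s[1:]  2  'eh'
  10  s[1:],s[7:]  0  ''
  11  s[7:],s[0:]  1  'f'
  12  s[0:],s[6:]  1  'f'
  13  s[6:],s[4:]  0  ''
  14  s[4:],s[15:]  1  'g'
  15  s[15:],s[12:]  0  ''
  16  s[12:],s[18:]  1  'h'
  17  s[18:],s[2:]  1  'h'
  18  s[2:],s[10:]  2  'he'
  19  s[10:],s[14:]  1  'h'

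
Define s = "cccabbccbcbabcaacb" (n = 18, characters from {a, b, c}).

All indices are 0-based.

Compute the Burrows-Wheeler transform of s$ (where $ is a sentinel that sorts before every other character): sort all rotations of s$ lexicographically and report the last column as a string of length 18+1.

bccbaccaacbbcabccb$

rank  rotation             last
    0  $cccabbccbcbabcaacb  b
    1  aacb$cccabbccbcbabc  c
    2  abbccbcbabcaacb$ccc  c
    3  abcaacb$cccabbccbcb  b
    4  acb$cccabbccbcbabca  a
    5  b$cccabbccbcbabcaac  c
    6  babcaacb$cccabbccbc  c
    7  bbccbcbabcaacb$ccca  a
    8  bcaacb$cccabbccbcba  a
    9  bcbabcaacb$cccabbcc  c
   10  bccbcbabcaacb$cccab  b
   11  caacb$cccabbccbcbab  b
   12  cabbccbcbabcaacb$cc  c
   13  cb$cccabbccbcbabcaa  a
   14  cbabcaacb$cccabbccb  b
   15  cbcbabcaacb$cccabbc  c
   16  ccabbccbcbabcaacb$c  c
   17  ccbcbabcaacb$cccabb  b
   18  cccabbccbcbabcaacb$  $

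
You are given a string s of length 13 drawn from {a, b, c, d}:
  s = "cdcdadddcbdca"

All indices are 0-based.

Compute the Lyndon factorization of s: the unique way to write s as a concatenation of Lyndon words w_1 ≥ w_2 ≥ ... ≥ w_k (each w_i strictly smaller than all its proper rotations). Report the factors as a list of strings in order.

emit factor 1: 'cd' (i=0, period=2)
emit factor 2: 'cd' (i=2, period=2)
emit factor 3: 'adddcbdc' (i=4, period=8)
emit factor 4: 'a' (i=12, period=1)

["cd", "cd", "adddcbdc", "a"]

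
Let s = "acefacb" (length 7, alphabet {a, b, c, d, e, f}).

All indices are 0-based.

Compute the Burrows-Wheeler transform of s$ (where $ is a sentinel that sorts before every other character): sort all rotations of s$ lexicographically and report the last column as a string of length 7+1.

bf$caace

rank  rotation  last
    0  $acefacb  b
    1  acb$acef  f
    2  acefacb$  $
    3  b$acefac  c
    4  cb$acefa  a
    5  cefacb$a  a
    6  efacb$ac  c
    7  facb$ace  e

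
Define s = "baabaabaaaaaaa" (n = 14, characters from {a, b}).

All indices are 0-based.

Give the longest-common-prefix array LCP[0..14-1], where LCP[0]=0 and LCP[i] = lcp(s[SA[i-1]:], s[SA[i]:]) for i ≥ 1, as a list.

sorted suffixes:
  #0 SA[0]=13  'a'
  #1 SA[1]=12  'aa'
  #2 SA[2]=11  'aaa'
  #3 SA[3]=10  'aaaa'
  #4 SA[4]=9  'aaaaa'
  #5 SA[5]=8  'aaaaaa'
  #6 SA[6]=7  'aaaaaaa'
  #7 SA[7]=4  'aabaaaaaaa'
  #8 SA[8]=1  'aabaabaaaaaaa'
  #9 SA[9]=5  'abaaaaaaa'
  #10 SA[10]=2  'abaabaaaaaaa'
  #11 SA[11]=6  'baaaaaaa'
  #12 SA[12]=3  'baabaaaaaaa'
  #13 SA[13]=0  'baabaabaaaaaaa'

SA = [13, 12, 11, 10, 9, 8, 7, 4, 1, 5, 2, 6, 3, 0]
[i] adj suffixes → lcp
  [1] 13/12 → 1 ('a')
  [2] 12/11 → 2 ('aa')
  [3] 11/10 → 3 ('aaa')
  [4] 10/9 → 4 ('aaaa')
  [5] 9/8 → 5 ('aaaaa')
  [6] 8/7 → 6 ('aaaaaa')
  [7] 7/4 → 2 ('aa')
  [8] 4/1 → 5 ('aabaa')
  [9] 1/5 → 1 ('a')
  [10] 5/2 → 4 ('abaa')
  [11] 2/6 → 0 ('')
  [12] 6/3 → 3 ('baa')
  [13] 3/0 → 6 ('baabaa')

[0, 1, 2, 3, 4, 5, 6, 2, 5, 1, 4, 0, 3, 6]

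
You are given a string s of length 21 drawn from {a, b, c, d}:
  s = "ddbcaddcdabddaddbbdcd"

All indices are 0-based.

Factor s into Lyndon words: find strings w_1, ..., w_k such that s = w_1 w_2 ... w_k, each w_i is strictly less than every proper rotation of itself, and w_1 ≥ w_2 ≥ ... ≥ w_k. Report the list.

["d", "d", "bc", "addcd", "abddaddbbdcd"]

emit factor 1: 'd' (i=0, period=1)
emit factor 2: 'd' (i=1, period=1)
emit factor 3: 'bc' (i=2, period=2)
emit factor 4: 'addcd' (i=4, period=5)
emit factor 5: 'abddaddbbdcd' (i=9, period=12)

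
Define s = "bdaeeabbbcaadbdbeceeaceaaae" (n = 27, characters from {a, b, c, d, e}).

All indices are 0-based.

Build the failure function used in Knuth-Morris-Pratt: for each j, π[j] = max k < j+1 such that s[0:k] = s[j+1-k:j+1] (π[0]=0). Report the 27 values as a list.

π[0] = 0
j=1 s[j]='d': π[1]=0 (border '')
j=2 s[j]='a': π[2]=0 (border '')
j=3 s[j]='e': π[3]=0 (border '')
j=4 s[j]='e': π[4]=0 (border '')
j=5 s[j]='a': π[5]=0 (border '')
j=6 s[j]='b': π[6]=1 (border 'b')
j=7 s[j]='b': k: 1→0; π[7]=1 (border 'b')
j=8 s[j]='b': k: 1→0; π[8]=1 (border 'b')
j=9 s[j]='c': k: 1→0; π[9]=0 (border '')
j=10 s[j]='a': π[10]=0 (border '')
j=11 s[j]='a': π[11]=0 (border '')
j=12 s[j]='d': π[12]=0 (border '')
j=13 s[j]='b': π[13]=1 (border 'b')
j=14 s[j]='d': π[14]=2 (border 'bd')
j=15 s[j]='b': k: 2→0; π[15]=1 (border 'b')
j=16 s[j]='e': k: 1→0; π[16]=0 (border '')
j=17 s[j]='c': π[17]=0 (border '')
j=18 s[j]='e': π[18]=0 (border '')
j=19 s[j]='e': π[19]=0 (border '')
j=20 s[j]='a': π[20]=0 (border '')
j=21 s[j]='c': π[21]=0 (border '')
j=22 s[j]='e': π[22]=0 (border '')
j=23 s[j]='a': π[23]=0 (border '')
j=24 s[j]='a': π[24]=0 (border '')
j=25 s[j]='a': π[25]=0 (border '')
j=26 s[j]='e': π[26]=0 (border '')

[0, 0, 0, 0, 0, 0, 1, 1, 1, 0, 0, 0, 0, 1, 2, 1, 0, 0, 0, 0, 0, 0, 0, 0, 0, 0, 0]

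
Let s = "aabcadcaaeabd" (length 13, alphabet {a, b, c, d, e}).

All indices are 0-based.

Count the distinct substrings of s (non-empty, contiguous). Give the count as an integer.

80

rank | idx | suffix
   0 |   0 | aabcadcaaeabd
   1 |   7 | aaeabd
   2 |   1 | abcadcaaeabd
   3 |  10 | abd
   4 |   4 | adcaaeabd
   5 |   8 | aeabd
   6 |   2 | bcadcaaeabd
   7 |  11 | bd
   8 |   6 | caaeabd
   9 |   3 | cadcaaeabd
  10 |  12 | d
  11 |   5 | dcaaeabd
  12 |   9 | eabd

SA = [0, 7, 1, 10, 4, 8, 2, 11, 6, 3, 12, 5, 9]
rank  pair      lcp
   1  s[0:],s[7:]  2  'aa'
   2  s[7:],s[1:]  1  'a'
   3  s[1:],s[10:]  2  'ab'
   4  s[10:],s[4:]  1  'a'
   5  s[4:],s[8:]  1  'a'
   6  s[8:],s[2:]  0  ''
   7  s[2:],s[11:]  1  'b'
   8  s[11:],s[6:]  0  ''
   9  s[6:],s[3:]  2  'ca'
  10  s[3:],s[12:]  0  ''
  11  s[12:],s[5:]  1  'd'
  12  s[5:],s[9:]  0  ''

n(n+1)/2 = 13·14/2 = 91
Σ LCP = 0 + 2 + 1 + 2 + 1 + 1 + 0 + 1 + 0 + 2 + 0 + 1 + 0 = 11
distinct = 91 − 11 = 80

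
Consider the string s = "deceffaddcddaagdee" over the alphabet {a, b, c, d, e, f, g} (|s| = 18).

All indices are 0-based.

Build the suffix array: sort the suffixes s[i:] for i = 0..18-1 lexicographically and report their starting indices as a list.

sorted suffixes:
  #0 SA[0]=12  'aagdee'
  #1 SA[1]=6  'addcddaagdee'
  #2 SA[2]=13  'agdee'
  #3 SA[3]=9  'cddaagdee'
  #4 SA[4]=2  'ceffaddcddaagdee'
  #5 SA[5]=11  'daagdee'
  #6 SA[6]=8  'dcddaagdee'
  #7 SA[7]=10  'ddaagdee'
  #8 SA[8]=7  'ddcddaagdee'
  #9 SA[9]=0  'deceffaddcddaagdee'
  #10 SA[10]=15  'dee'
  #11 SA[11]=17  'e'
  #12 SA[12]=1  'eceffaddcddaagdee'
  #13 SA[13]=16  'ee'
  #14 SA[14]=3  'effaddcddaagdee'
  #15 SA[15]=5  'faddcddaagdee'
  #16 SA[16]=4  'ffaddcddaagdee'
  #17 SA[17]=14  'gdee'

[12, 6, 13, 9, 2, 11, 8, 10, 7, 0, 15, 17, 1, 16, 3, 5, 4, 14]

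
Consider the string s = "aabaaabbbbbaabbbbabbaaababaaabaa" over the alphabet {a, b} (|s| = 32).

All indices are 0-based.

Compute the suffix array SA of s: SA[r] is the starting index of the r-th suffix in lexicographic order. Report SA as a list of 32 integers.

[31, 30, 26, 20, 3, 27, 0, 21, 11, 4, 28, 24, 1, 22, 17, 12, 5, 29, 25, 19, 2, 10, 23, 16, 18, 9, 15, 8, 14, 7, 13, 6]

sorted suffixes:
  #0 SA[0]=31  'a'
  #1 SA[1]=30  'aa'
  #2 SA[2]=26  'aaabaa'
  #3 SA[3]=20  'aaababaaabaa'
  #4 SA[4]=3  'aaabbbbbaabbbbabbaaababaaabaa'
  #5 SA[5]=27  'aabaa'
  #6 SA[6]=0  'aabaaabbbbbaabbbbabbaaababaaabaa'
  #7 SA[7]=21  'aababaaabaa'
  #8 SA[8]=11  'aabbbbabbaaababaaabaa'
  #9 SA[9]=4  'aabbbbbaabbbbabbaaababaaabaa'
  #10 SA[10]=28  'abaa'
  #11 SA[11]=24  'abaaabaa'
  #12 SA[12]=1  'abaaabbbbbaabbbbabbaaababaaabaa'
  #13 SA[13]=22  'ababaaabaa'
  #14 SA[14]=17  'abbaaababaaabaa'
  #15 SA[15]=12  'abbbbabbaaababaaabaa'
  #16 SA[16]=5  'abbbbbaabbbbabbaaababaaabaa'
  #17 SA[17]=29  'baa'
  #18 SA[18]=25  'baaabaa'
  #19 SA[19]=19  'baaababaaabaa'
  #20 SA[20]=2  'baaabbbbbaabbbbabbaaababaaabaa'
  #21 SA[21]=10  'baabbbbabbaaababaaabaa'
  #22 SA[22]=23  'babaaabaa'
  #23 SA[23]=16  'babbaaababaaabaa'
  #24 SA[24]=18  'bbaaababaaabaa'
  #25 SA[25]=9  'bbaabbbbabbaaababaaabaa'
  #26 SA[26]=15  'bbabbaaababaaabaa'
  #27 SA[27]=8  'bbbaabbbbabbaaababaaabaa'
  #28 SA[28]=14  'bbbabbaaababaaabaa'
  #29 SA[29]=7  'bbbbaabbbbabbaaababaaabaa'
  #30 SA[30]=13  'bbbbabbaaababaaabaa'
  #31 SA[31]=6  'bbbbbaabbbbabbaaababaaabaa'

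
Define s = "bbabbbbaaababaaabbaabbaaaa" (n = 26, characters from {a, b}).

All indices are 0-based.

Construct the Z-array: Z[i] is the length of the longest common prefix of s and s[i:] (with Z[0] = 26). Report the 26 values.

[26, 1, 0, 2, 2, 3, 1, 0, 0, 0, 1, 0, 1, 0, 0, 0, 3, 1, 0, 0, 3, 1, 0, 0, 0, 0]

Z[0]=26
i=1: fresh scan; Z[1]=1 scan→box=[1,2)
i=2: fresh scan; Z[2]=0
i=3: fresh scan; Z[3]=2 scan→box=[3,5)
i=4: min(r-i=1, Z[1]=1)=1; Z[4]=2 scan→box=[4,6)
i=5: min(r-i=1, Z[1]=1)=1; Z[5]=3 scan→box=[5,8)
i=6: min(r-i=2, Z[1]=1)=1; Z[6]=1
i=7: min(r-i=1, Z[2]=0)=0; Z[7]=0
i=8: fresh scan; Z[8]=0
i=9: fresh scan; Z[9]=0
i=10: fresh scan; Z[10]=1 scan→box=[10,11)
i=11: fresh scan; Z[11]=0
i=12: fresh scan; Z[12]=1 scan→box=[12,13)
i=13: fresh scan; Z[13]=0
i=14: fresh scan; Z[14]=0
i=15: fresh scan; Z[15]=0
i=16: fresh scan; Z[16]=3 scan→box=[16,19)
i=17: min(r-i=2, Z[1]=1)=1; Z[17]=1
i=18: min(r-i=1, Z[2]=0)=0; Z[18]=0
i=19: fresh scan; Z[19]=0
i=20: fresh scan; Z[20]=3 scan→box=[20,23)
i=21: min(r-i=2, Z[1]=1)=1; Z[21]=1
i=22: min(r-i=1, Z[2]=0)=0; Z[22]=0
i=23: fresh scan; Z[23]=0
i=24: fresh scan; Z[24]=0
i=25: fresh scan; Z[25]=0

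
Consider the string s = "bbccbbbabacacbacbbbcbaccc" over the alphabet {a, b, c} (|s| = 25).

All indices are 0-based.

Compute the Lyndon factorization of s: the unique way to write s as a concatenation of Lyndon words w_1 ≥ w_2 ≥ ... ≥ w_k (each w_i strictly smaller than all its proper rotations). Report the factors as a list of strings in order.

["bbcc", "b", "b", "b", "abacacbacbbbcbaccc"]

emit factor 1: 'bbcc' (i=0, period=4)
emit factor 2: 'b' (i=4, period=1)
emit factor 3: 'b' (i=5, period=1)
emit factor 4: 'b' (i=6, period=1)
emit factor 5: 'abacacbacbbbcbaccc' (i=7, period=18)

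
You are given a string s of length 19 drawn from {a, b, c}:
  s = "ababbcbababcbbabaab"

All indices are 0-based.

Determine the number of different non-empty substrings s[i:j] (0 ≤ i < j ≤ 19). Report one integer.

rank | idx | suffix
   0 |  16 | aab
   1 |  17 | ab
   2 |  14 | abaab
   3 |   0 | ababbcbababcbbabaab
   4 |   7 | ababcbbabaab
   5 |   2 | abbcbababcbbabaab
   6 |   9 | abcbbabaab
   7 |  18 | b
   8 |  15 | baab
   9 |  13 | babaab
  10 |   6 | bababcbbabaab
  11 |   1 | babbcbababcbbabaab
  12 |   8 | babcbbabaab
  13 |  12 | bbabaab
  14 |   3 | bbcbababcbbabaab
  15 |   4 | bcbababcbbabaab
  16 |  10 | bcbbabaab
  17 |   5 | cbababcbbabaab
  18 |  11 | cbbabaab

SA = [16, 17, 14, 0, 7, 2, 9, 18, 15, 13, 6, 1, 8, 12, 3, 4, 10, 5, 11]
[i] adj suffixes → lcp
  [1] 16/17 → 1 ('a')
  [2] 17/14 → 2 ('ab')
  [3] 14/0 → 3 ('aba')
  [4] 0/7 → 4 ('abab')
  [5] 7/2 → 2 ('ab')
  [6] 2/9 → 2 ('ab')
  [7] 9/18 → 0 ('')
  [8] 18/15 → 1 ('b')
  [9] 15/13 → 2 ('ba')
  [10] 13/6 → 4 ('baba')
  [11] 6/1 → 3 ('bab')
  [12] 1/8 → 3 ('bab')
  [13] 8/12 → 1 ('b')
  [14] 12/3 → 2 ('bb')
  [15] 3/4 → 1 ('b')
  [16] 4/10 → 3 ('bcb')
  [17] 10/5 → 0 ('')
  [18] 5/11 → 2 ('cb')

n(n+1)/2 = 19·20/2 = 190
Σ LCP = 0 + 1 + 2 + 3 + 4 + 2 + 2 + 0 + 1 + 2 + 4 + 3 + 3 + 1 + 2 + 1 + 3 + 0 + 2 = 36
distinct = 190 − 36 = 154

154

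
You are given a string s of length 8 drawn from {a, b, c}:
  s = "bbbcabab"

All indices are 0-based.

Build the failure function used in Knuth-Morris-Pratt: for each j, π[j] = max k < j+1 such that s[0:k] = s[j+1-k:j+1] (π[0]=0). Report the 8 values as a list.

[0, 1, 2, 0, 0, 1, 0, 1]

π[0] = 0
j=1 s[j]='b': π[1]=1 (border 'b')
j=2 s[j]='b': π[2]=2 (border 'bb')
j=3 s[j]='c': k: 2→1→0; π[3]=0 (border '')
j=4 s[j]='a': π[4]=0 (border '')
j=5 s[j]='b': π[5]=1 (border 'b')
j=6 s[j]='a': k: 1→0; π[6]=0 (border '')
j=7 s[j]='b': π[7]=1 (border 'b')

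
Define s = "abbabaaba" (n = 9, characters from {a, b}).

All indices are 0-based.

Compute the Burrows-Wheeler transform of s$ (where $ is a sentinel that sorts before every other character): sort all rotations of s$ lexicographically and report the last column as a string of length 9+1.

abbab$aaba

rank  rotation    last
    0  $abbabaaba  a
    1  a$abbabaab  b
    2  aaba$abbab  b
    3  aba$abbaba  a
    4  abaaba$abb  b
    5  abbabaaba$  $
    6  ba$abbabaa  a
    7  baaba$abba  a
    8  babaaba$ab  b
    9  bbabaaba$a  a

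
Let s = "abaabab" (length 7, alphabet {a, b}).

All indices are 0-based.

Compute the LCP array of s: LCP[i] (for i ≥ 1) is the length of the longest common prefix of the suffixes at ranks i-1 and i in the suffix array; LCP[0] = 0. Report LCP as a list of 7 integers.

sorted suffixes:
  #0 SA[0]=2  'aabab'
  #1 SA[1]=5  'ab'
  #2 SA[2]=0  'abaabab'
  #3 SA[3]=3  'abab'
  #4 SA[4]=6  'b'
  #5 SA[5]=1  'baabab'
  #6 SA[6]=4  'bab'

SA = [2, 5, 0, 3, 6, 1, 4]
i: (SA[i-1],SA[i]) lcp shared
  1: (2,5) 1 'a'
  2: (5,0) 2 'ab'
  3: (0,3) 3 'aba'
  4: (3,6) 0 ''
  5: (6,1) 1 'b'
  6: (1,4) 2 'ba'

[0, 1, 2, 3, 0, 1, 2]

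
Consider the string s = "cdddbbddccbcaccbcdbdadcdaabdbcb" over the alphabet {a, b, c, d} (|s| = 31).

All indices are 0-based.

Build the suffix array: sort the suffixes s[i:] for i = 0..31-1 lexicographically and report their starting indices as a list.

[24, 25, 12, 20, 30, 4, 10, 28, 15, 18, 26, 5, 11, 29, 9, 14, 8, 13, 22, 16, 0, 23, 19, 3, 27, 17, 7, 21, 2, 6, 1]

sorted suffixes:
  #0 SA[0]=24  'aabdbcb'
  #1 SA[1]=25  'abdbcb'
  #2 SA[2]=12  'accbcdbdadcdaabdbcb'
  #3 SA[3]=20  'adcdaabdbcb'
  #4 SA[4]=30  'b'
  #5 SA[5]=4  'bbddccbcaccbcdbdadcdaabdbcb'
  #6 SA[6]=10  'bcaccbcdbdadcdaabdbcb'
  #7 SA[7]=28  'bcb'
  #8 SA[8]=15  'bcdbdadcdaabdbcb'
  #9 SA[9]=18  'bdadcdaabdbcb'
  #10 SA[10]=26  'bdbcb'
  #11 SA[11]=5  'bddccbcaccbcdbdadcdaabdbcb'
  #12 SA[12]=11  'caccbcdbdadcdaabdbcb'
  #13 SA[13]=29  'cb'
  #14 SA[14]=9  'cbcaccbcdbdadcdaabdbcb'
  #15 SA[15]=14  'cbcdbdadcdaabdbcb'
  #16 SA[16]=8  'ccbcaccbcdbdadcdaabdbcb'
  #17 SA[17]=13  'ccbcdbdadcdaabdbcb'
  #18 SA[18]=22  'cdaabdbcb'
  #19 SA[19]=16  'cdbdadcdaabdbcb'
  #20 SA[20]=0  'cdddbbddccbcaccbcdbdadcdaabdbcb'
  #21 SA[21]=23  'daabdbcb'
  #22 SA[22]=19  'dadcdaabdbcb'
  #23 SA[23]=3  'dbbddccbcaccbcdbdadcdaabdbcb'
  #24 SA[24]=27  'dbcb'
  #25 SA[25]=17  'dbdadcdaabdbcb'
  #26 SA[26]=7  'dccbcaccbcdbdadcdaabdbcb'
  #27 SA[27]=21  'dcdaabdbcb'
  #28 SA[28]=2  'ddbbddccbcaccbcdbdadcdaabdbcb'
  #29 SA[29]=6  'ddccbcaccbcdbdadcdaabdbcb'
  #30 SA[30]=1  'dddbbddccbcaccbcdbdadcdaabdbcb'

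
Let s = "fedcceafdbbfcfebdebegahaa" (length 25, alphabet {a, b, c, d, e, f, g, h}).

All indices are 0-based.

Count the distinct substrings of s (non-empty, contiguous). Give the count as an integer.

306

rank | idx | suffix
   0 |  24 | a
   1 |  23 | aa
   2 |   6 | afdbbfcfebdebegahaa
   3 |  21 | ahaa
   4 |   9 | bbfcfebdebegahaa
   5 |  15 | bdebegahaa
   6 |  18 | begahaa
   7 |  10 | bfcfebdebegahaa
   8 |   3 | cceafdbbfcfebdebegahaa
   9 |   4 | ceafdbbfcfebdebegahaa
  10 |  12 | cfebdebegahaa
  11 |   8 | dbbfcfebdebegahaa
  12 |   2 | dcceafdbbfcfebdebegahaa
  13 |  16 | debegahaa
  14 |   5 | eafdbbfcfebdebegahaa
  15 |  14 | ebdebegahaa
  16 |  17 | ebegahaa
  17 |   1 | edcceafdbbfcfebdebegahaa
  18 |  19 | egahaa
  19 |  11 | fcfebdebegahaa
  20 |   7 | fdbbfcfebdebegahaa
  21 |  13 | febdebegahaa
  22 |   0 | fedcceafdbbfcfebdebegahaa
  23 |  20 | gahaa
  24 |  22 | haa

SA = [24, 23, 6, 21, 9, 15, 18, 10, 3, 4, 12, 8, 2, 16, 5, 14, 17, 1, 19, 11, 7, 13, 0, 20, 22]
i: (SA[i-1],SA[i]) lcp shared
  1: (24,23) 1 'a'
  2: (23,6) 1 'a'
  3: (6,21) 1 'a'
  4: (21,9) 0 ''
  5: (9,15) 1 'b'
  6: (15,18) 1 'b'
  7: (18,10) 1 'b'
  8: (10,3) 0 ''
  9: (3,4) 1 'c'
  10: (4,12) 1 'c'
  11: (12,8) 0 ''
  12: (8,2) 1 'd'
  13: (2,16) 1 'd'
  14: (16,5) 0 ''
  15: (5,14) 1 'e'
  16: (14,17) 2 'eb'
  17: (17,1) 1 'e'
  18: (1,19) 1 'e'
  19: (19,11) 0 ''
  20: (11,7) 1 'f'
  21: (7,13) 1 'f'
  22: (13,0) 2 'fe'
  23: (0,20) 0 ''
  24: (20,22) 0 ''

n(n+1)/2 = 25·26/2 = 325
Σ LCP = 0 + 1 + 1 + 1 + 0 + 1 + 1 + 1 + 0 + 1 + 1 + 0 + 1 + 1 + 0 + 1 + 2 + 1 + 1 + 0 + 1 + 1 + 2 + 0 + 0 = 19
distinct = 325 − 19 = 306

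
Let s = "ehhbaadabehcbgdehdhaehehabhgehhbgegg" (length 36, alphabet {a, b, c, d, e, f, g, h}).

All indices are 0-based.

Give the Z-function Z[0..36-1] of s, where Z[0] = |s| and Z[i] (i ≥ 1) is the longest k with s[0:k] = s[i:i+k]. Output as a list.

Z[0]=36
i=1: i≥r, start 0; Z[1]=0
i=2: i≥r, start 0; Z[2]=0
i=3: i≥r, start 0; Z[3]=0
i=4: i≥r, start 0; Z[4]=0
i=5: i≥r, start 0; Z[5]=0
i=6: i≥r, start 0; Z[6]=0
i=7: i≥r, start 0; Z[7]=0
i=8: i≥r, start 0; Z[8]=0
i=9: i≥r, start 0; Z[9]=2 extend→box=[9,11)
i=10: min(r-i=1, Z[1]=0)=0; Z[10]=0
i=11: i≥r, start 0; Z[11]=0
i=12: i≥r, start 0; Z[12]=0
i=13: i≥r, start 0; Z[13]=0
i=14: i≥r, start 0; Z[14]=0
i=15: i≥r, start 0; Z[15]=2 extend→box=[15,17)
i=16: min(r-i=1, Z[1]=0)=0; Z[16]=0
i=17: i≥r, start 0; Z[17]=0
i=18: i≥r, start 0; Z[18]=0
i=19: i≥r, start 0; Z[19]=0
i=20: i≥r, start 0; Z[20]=2 extend→box=[20,22)
i=21: min(r-i=1, Z[1]=0)=0; Z[21]=0
i=22: i≥r, start 0; Z[22]=2 extend→box=[22,24)
i=23: min(r-i=1, Z[1]=0)=0; Z[23]=0
i=24: i≥r, start 0; Z[24]=0
i=25: i≥r, start 0; Z[25]=0
i=26: i≥r, start 0; Z[26]=0
i=27: i≥r, start 0; Z[27]=0
i=28: i≥r, start 0; Z[28]=4 extend→box=[28,32)
i=29: min(r-i=3, Z[1]=0)=0; Z[29]=0
i=30: min(r-i=2, Z[2]=0)=0; Z[30]=0
i=31: min(r-i=1, Z[3]=0)=0; Z[31]=0
i=32: i≥r, start 0; Z[32]=0
i=33: i≥r, start 0; Z[33]=1 extend→box=[33,34)
i=34: i≥r, start 0; Z[34]=0
i=35: i≥r, start 0; Z[35]=0

[36, 0, 0, 0, 0, 0, 0, 0, 0, 2, 0, 0, 0, 0, 0, 2, 0, 0, 0, 0, 2, 0, 2, 0, 0, 0, 0, 0, 4, 0, 0, 0, 0, 1, 0, 0]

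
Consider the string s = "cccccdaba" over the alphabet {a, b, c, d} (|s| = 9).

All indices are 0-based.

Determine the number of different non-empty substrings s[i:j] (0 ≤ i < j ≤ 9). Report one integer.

sorted suffixes:
  #0 SA[0]=8  'a'
  #1 SA[1]=6  'aba'
  #2 SA[2]=7  'ba'
  #3 SA[3]=0  'cccccdaba'
  #4 SA[4]=1  'ccccdaba'
  #5 SA[5]=2  'cccdaba'
  #6 SA[6]=3  'ccdaba'
  #7 SA[7]=4  'cdaba'
  #8 SA[8]=5  'daba'

SA = [8, 6, 7, 0, 1, 2, 3, 4, 5]
rank  pair      lcp
   1  s[8:],s[6:]  1  'a'
   2  s[6:],s[7:]  0  ''
   3  s[7:],s[0:]  0  ''
   4  s[0:],s[1:]  4  'cccc'
   5  s[1:],s[2:]  3  'ccc'
   6  s[2:],s[3:]  2  'cc'
   7  s[3:],s[4:]  1  'c'
   8  s[4:],s[5:]  0  ''

n(n+1)/2 = 9·10/2 = 45
Σ LCP = 0 + 1 + 0 + 0 + 4 + 3 + 2 + 1 + 0 = 11
distinct = 45 − 11 = 34

34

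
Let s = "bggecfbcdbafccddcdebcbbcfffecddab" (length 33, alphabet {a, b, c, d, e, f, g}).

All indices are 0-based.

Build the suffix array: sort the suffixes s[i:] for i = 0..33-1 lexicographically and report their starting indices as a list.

sorted suffixes:
  #0 SA[0]=31  'ab'
  #1 SA[1]=10  'afccddcdebcbbcfffecddab'
  #2 SA[2]=32  'b'
  #3 SA[3]=9  'bafccddcdebcbbcfffecddab'
  #4 SA[4]=21  'bbcfffecddab'
  #5 SA[5]=19  'bcbbcfffecddab'
  #6 SA[6]=6  'bcdbafccddcdebcbbcfffecddab'
  #7 SA[7]=22  'bcfffecddab'
  #8 SA[8]=0  'bggecfbcdbafccddcdebcbbcfffecddab'
  #9 SA[9]=20  'cbbcfffecddab'
  #10 SA[10]=12  'ccddcdebcbbcfffecddab'
  #11 SA[11]=7  'cdbafccddcdebcbbcfffecddab'
  #12 SA[12]=28  'cddab'
  #13 SA[13]=13  'cddcdebcbbcfffecddab'
  #14 SA[14]=16  'cdebcbbcfffecddab'
  #15 SA[15]=4  'cfbcdbafccddcdebcbbcfffecddab'
  #16 SA[16]=23  'cfffecddab'
  #17 SA[17]=30  'dab'
  #18 SA[18]=8  'dbafccddcdebcbbcfffecddab'
  #19 SA[19]=15  'dcdebcbbcfffecddab'
  #20 SA[20]=29  'ddab'
  #21 SA[21]=14  'ddcdebcbbcfffecddab'
  #22 SA[22]=17  'debcbbcfffecddab'
  #23 SA[23]=18  'ebcbbcfffecddab'
  #24 SA[24]=27  'ecddab'
  #25 SA[25]=3  'ecfbcdbafccddcdebcbbcfffecddab'
  #26 SA[26]=5  'fbcdbafccddcdebcbbcfffecddab'
  #27 SA[27]=11  'fccddcdebcbbcfffecddab'
  #28 SA[28]=26  'fecddab'
  #29 SA[29]=25  'ffecddab'
  #30 SA[30]=24  'fffecddab'
  #31 SA[31]=2  'gecfbcdbafccddcdebcbbcfffecddab'
  #32 SA[32]=1  'ggecfbcdbafccddcdebcbbcfffecddab'

[31, 10, 32, 9, 21, 19, 6, 22, 0, 20, 12, 7, 28, 13, 16, 4, 23, 30, 8, 15, 29, 14, 17, 18, 27, 3, 5, 11, 26, 25, 24, 2, 1]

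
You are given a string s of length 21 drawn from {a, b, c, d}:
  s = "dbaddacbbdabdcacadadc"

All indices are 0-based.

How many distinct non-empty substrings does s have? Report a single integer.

rank | idx | suffix
   0 |  10 | abdcacadadc
   1 |  14 | acadadc
   2 |   5 | acbbdabdcacadadc
   3 |  16 | adadc
   4 |  18 | adc
   5 |   2 | addacbbdabdcacadadc
   6 |   1 | baddacbbdabdcacadadc
   7 |   7 | bbdabdcacadadc
   8 |   8 | bdabdcacadadc
   9 |  11 | bdcacadadc
  10 |  20 | c
  11 |  13 | cacadadc
  12 |  15 | cadadc
  13 |   6 | cbbdabdcacadadc
  14 |   9 | dabdcacadadc
  15 |   4 | dacbbdabdcacadadc
  16 |  17 | dadc
  17 |   0 | dbaddacbbdabdcacadadc
  18 |  19 | dc
  19 |  12 | dcacadadc
  20 |   3 | ddacbbdabdcacadadc

SA = [10, 14, 5, 16, 18, 2, 1, 7, 8, 11, 20, 13, 15, 6, 9, 4, 17, 0, 19, 12, 3]
rank  pair      lcp
   1  s[10:],s[14:]  1  'a'
   2  s[14:],s[5:]  2  'ac'
   3  s[5:],s[16:]  1  'a'
   4  s[16:],s[18:]  2  'ad'
   5  s[18:],s[2:]  2  'ad'
   6  s[2:],s[1:]  0  ''
   7  s[1:],s[7:]  1  'b'
   8  s[7:],s[8:]  1  'b'
   9  s[8:],s[11:]  2  'bd'
  10  s[11:],s[20:]  0  ''
  11  s[20:],s[13:]  1  'c'
  12  s[13:],s[15:]  2  'ca'
  13  s[15:],s[6:]  1  'c'
  14  s[6:],s[9:]  0  ''
  15  s[9:],s[4:]  2  'da'
  16  s[4:],s[17:]  2  'da'
  17  s[17:],s[0:]  1  'd'
  18  s[0:],s[19:]  1  'd'
  19  s[19:],s[12:]  2  'dc'
  20  s[12:],s[3:]  1  'd'

n(n+1)/2 = 21·22/2 = 231
Σ LCP = 0 + 1 + 2 + 1 + 2 + 2 + 0 + 1 + 1 + 2 + 0 + 1 + 2 + 1 + 0 + 2 + 2 + 1 + 1 + 2 + 1 = 25
distinct = 231 − 25 = 206

206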